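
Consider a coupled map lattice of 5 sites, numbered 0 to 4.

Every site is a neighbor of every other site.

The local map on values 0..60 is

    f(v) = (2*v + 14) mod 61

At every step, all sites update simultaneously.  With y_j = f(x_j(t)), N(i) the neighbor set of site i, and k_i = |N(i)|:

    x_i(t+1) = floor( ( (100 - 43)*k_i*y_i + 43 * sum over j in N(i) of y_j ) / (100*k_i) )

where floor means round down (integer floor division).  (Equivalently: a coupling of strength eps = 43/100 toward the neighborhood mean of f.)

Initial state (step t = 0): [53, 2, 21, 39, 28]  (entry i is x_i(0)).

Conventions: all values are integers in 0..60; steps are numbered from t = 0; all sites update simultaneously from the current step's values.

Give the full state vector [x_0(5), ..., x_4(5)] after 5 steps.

Simulating step by step:
t=0: [53, 2, 21, 39, 28]
t=1: [45, 26, 44, 32, 22]
t=2: [37, 19, 36, 25, 44]
t=3: [28, 39, 27, 17, 34]
t=4: [16, 26, 15, 34, 22]
t=5: [39, 21, 39, 28, 45]

Answer: [39, 21, 39, 28, 45]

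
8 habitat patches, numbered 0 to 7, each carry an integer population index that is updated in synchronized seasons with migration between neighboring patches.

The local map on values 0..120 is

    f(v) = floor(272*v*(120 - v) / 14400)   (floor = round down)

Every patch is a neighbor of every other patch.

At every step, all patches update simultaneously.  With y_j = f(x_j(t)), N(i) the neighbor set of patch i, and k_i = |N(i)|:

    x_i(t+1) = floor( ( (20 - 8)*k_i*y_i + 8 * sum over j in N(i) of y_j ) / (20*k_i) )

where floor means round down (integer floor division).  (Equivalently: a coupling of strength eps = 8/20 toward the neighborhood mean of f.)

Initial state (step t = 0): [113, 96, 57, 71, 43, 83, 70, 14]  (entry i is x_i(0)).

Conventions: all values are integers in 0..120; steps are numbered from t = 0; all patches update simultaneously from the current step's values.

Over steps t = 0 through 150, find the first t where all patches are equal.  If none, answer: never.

Answer: 3
Key observation: Synchronization is absorbing here: once all patches are equal they stay equal, and step 3 is the first all-equal step.

Derivation:
t=0: [113, 96, 57, 71, 43, 83, 70, 14]  (not all equal)
t=1: [30, 46, 59, 58, 56, 54, 58, 38]  (not all equal)
t=2: [56, 63, 65, 65, 65, 65, 65, 60]  (not all equal)
t=3: [67, 67, 67, 67, 67, 67, 67, 67]  (all equal)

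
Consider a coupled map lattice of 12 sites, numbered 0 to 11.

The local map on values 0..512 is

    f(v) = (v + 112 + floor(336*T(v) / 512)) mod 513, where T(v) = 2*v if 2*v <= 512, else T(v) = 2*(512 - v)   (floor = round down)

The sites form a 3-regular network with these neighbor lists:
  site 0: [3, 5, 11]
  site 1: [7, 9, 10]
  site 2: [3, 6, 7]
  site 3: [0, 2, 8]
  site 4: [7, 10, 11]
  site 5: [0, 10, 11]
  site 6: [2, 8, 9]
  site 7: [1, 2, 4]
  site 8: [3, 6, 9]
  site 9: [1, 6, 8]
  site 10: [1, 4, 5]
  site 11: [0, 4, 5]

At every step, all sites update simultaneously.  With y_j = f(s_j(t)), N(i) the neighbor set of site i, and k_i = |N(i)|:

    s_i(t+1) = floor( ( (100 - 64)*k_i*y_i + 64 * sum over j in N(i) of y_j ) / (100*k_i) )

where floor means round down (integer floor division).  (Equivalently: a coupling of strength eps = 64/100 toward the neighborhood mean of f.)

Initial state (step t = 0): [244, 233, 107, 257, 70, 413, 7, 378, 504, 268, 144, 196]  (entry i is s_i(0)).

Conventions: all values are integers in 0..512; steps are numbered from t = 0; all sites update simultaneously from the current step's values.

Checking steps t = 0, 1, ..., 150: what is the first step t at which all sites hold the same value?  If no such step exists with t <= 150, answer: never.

Simulating step by step:
t=0: [244, 233, 107, 257, 70, 413, 7, 378, 504, 268, 144, 196]  (not all equal)
t=1: [140, 216, 229, 203, 236, 191, 186, 218, 148, 147, 277, 141]  (not all equal)
t=2: [273, 192, 88, 241, 206, 239, 230, 116, 280, 286, 126, 289]  (not all equal)
t=3: [170, 221, 255, 201, 232, 218, 191, 229, 165, 141, 202, 152]  (not all equal)
t=4: [315, 174, 116, 275, 188, 257, 253, 138, 292, 294, 98, 325]  (not all equal)
t=5: [177, 202, 307, 222, 211, 213, 223, 243, 181, 142, 169, 145]  (not all equal)
t=6: [141, 258, 145, 82, 267, 236, 175, 127, 148, 200, 232, 200]  (not all equal)
t=7: [265, 196, 312, 394, 195, 187, 206, 321, 241, 159, 159, 186]  (not all equal)
t=8: [111, 259, 145, 163, 162, 159, 199, 119, 205, 232, 200, 67]  (not all equal)
t=9: [395, 192, 360, 365, 327, 320, 160, 378, 171, 117, 268, 380]  (not all equal)
t=10: [155, 169, 225, 229, 165, 165, 396, 133, 400, 357, 148, 158]  (not all equal)
t=11: [403, 400, 190, 202, 465, 476, 143, 388, 145, 226, 480, 482]  (not all equal)
t=12: [117, 135, 153, 158, 128, 126, 288, 119, 295, 264, 127, 126]  (not all equal)
t=13: [411, 361, 390, 390, 401, 398, 242, 416, 244, 234, 409, 399]  (not all equal)
t=14: [145, 147, 149, 150, 143, 144, 153, 147, 154, 152, 147, 144]  (not all equal)
t=15: [448, 453, 457, 457, 446, 446, 463, 450, 464, 461, 447, 444]  (not all equal)
t=16: [130, 129, 128, 128, 131, 131, 126, 129, 126, 126, 130, 131]  (not all equal)
t=17: [412, 408, 407, 407, 412, 413, 404, 410, 404, 404, 412, 413]  (not all equal)
t=18: [141, 142, 143, 143, 141, 141, 143, 142, 143, 143, 142, 141]  (not all equal)
t=19: [438, 440, 441, 441, 438, 438, 442, 440, 442, 441, 439, 438]  (not all equal)
t=20: [133, 133, 132, 133, 133, 133, 132, 133, 132, 132, 133, 134]  (not all equal)
t=21: [419, 418, 417, 418, 419, 419, 417, 418, 417, 417, 419, 419]  (not all equal)
t=22: [140, 140, 140, 140, 140, 140, 140, 140, 140, 140, 140, 140]  (all equal)

Answer: 22
Key observation: Synchronization is absorbing here: once all sites are equal they stay equal, and step 22 is the first all-equal step.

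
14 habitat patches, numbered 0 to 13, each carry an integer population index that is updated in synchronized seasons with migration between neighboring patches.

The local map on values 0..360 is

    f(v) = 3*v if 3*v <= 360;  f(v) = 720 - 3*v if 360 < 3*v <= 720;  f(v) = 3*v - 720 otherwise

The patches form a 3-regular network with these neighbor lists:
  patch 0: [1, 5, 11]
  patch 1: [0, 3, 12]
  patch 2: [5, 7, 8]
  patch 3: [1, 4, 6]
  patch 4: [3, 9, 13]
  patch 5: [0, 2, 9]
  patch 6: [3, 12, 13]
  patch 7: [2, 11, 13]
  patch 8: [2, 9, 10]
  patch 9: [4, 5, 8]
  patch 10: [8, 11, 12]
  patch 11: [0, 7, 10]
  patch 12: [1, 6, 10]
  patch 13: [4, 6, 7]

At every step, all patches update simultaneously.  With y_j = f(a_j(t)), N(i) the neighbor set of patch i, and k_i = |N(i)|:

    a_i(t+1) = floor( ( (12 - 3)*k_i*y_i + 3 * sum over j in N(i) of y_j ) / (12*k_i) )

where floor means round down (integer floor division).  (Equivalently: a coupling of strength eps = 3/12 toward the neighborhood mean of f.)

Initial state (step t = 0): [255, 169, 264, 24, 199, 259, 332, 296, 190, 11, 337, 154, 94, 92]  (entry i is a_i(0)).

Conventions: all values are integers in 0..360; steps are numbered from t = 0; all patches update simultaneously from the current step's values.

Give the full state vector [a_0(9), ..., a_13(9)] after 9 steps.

Answer: [109, 141, 225, 199, 131, 106, 193, 262, 101, 233, 43, 49, 252, 88]

Derivation:
t=0: [255, 169, 264, 24, 199, 259, 332, 296, 190, 11, 337, 154, 94, 92]
t=1: [77, 193, 85, 105, 124, 55, 259, 176, 145, 52, 275, 235, 276, 254]
t=2: [200, 160, 244, 281, 303, 177, 81, 170, 256, 183, 112, 55, 106, 81]
t=3: [139, 226, 46, 148, 186, 167, 239, 192, 79, 163, 296, 179, 306, 235]
t=4: [264, 96, 153, 224, 165, 220, 43, 136, 222, 224, 177, 188, 166, 37]
t=5: [96, 244, 231, 89, 186, 76, 128, 278, 82, 64, 177, 164, 217, 138]
t=6: [255, 61, 69, 242, 185, 213, 305, 132, 218, 197, 187, 220, 96, 280]
t=7: [60, 165, 194, 49, 145, 92, 180, 275, 90, 122, 153, 89, 260, 147]
t=8: [199, 201, 157, 167, 278, 263, 175, 135, 265, 334, 245, 245, 100, 256]
t=9: [109, 141, 225, 199, 131, 106, 193, 262, 101, 233, 43, 49, 252, 88]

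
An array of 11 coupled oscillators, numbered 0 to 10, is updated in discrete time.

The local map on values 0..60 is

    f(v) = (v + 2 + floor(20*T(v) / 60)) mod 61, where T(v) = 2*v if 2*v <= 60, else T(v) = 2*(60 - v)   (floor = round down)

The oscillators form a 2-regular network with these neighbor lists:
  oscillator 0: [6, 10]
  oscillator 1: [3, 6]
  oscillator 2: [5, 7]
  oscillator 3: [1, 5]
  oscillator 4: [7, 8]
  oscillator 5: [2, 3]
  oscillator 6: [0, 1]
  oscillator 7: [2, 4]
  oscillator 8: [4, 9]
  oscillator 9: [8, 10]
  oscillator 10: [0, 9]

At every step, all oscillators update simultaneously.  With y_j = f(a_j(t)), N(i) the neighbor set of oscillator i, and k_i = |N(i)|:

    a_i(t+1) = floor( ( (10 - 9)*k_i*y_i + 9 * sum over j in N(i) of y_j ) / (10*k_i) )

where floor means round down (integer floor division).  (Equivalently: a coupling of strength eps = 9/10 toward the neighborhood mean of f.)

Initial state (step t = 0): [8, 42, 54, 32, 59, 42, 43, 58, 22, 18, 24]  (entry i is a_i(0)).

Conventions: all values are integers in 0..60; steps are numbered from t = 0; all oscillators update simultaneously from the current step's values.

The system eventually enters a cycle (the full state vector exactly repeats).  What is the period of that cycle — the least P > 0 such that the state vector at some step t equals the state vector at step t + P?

Answer: 10
Key observation: The state at step 31, [33, 60, 0, 33, 0, 27, 60, 0, 0, 0, 27], reappears at step 41 — and no state repeats earlier — so the cycle the system enters has period 10.

Derivation:
t=0: [8, 42, 54, 32, 59, 42, 43, 58, 22, 18, 24]
t=1: [45, 54, 31, 55, 17, 56, 37, 27, 18, 39, 25]
t=2: [49, 57, 53, 60, 38, 56, 58, 41, 41, 39, 54]
t=3: [32, 0, 57, 27, 54, 33, 26, 56, 54, 57, 56]
t=4: [52, 41, 50, 29, 60, 26, 28, 33, 33, 54, 29]
t=5: [50, 49, 49, 50, 47, 53, 56, 31, 32, 52, 58]
t=6: [32, 58, 55, 58, 52, 58, 58, 56, 57, 29, 52]
t=7: [31, 0, 33, 0, 32, 27, 23, 59, 49, 31, 51]
t=8: [49, 19, 26, 22, 31, 29, 28, 47, 52, 57, 52]
t=9: [53, 42, 52, 41, 57, 42, 45, 49, 29, 53, 32]
t=10: [54, 56, 57, 55, 48, 56, 57, 32, 31, 51, 58]
t=11: [6, 33, 50, 60, 52, 33, 54, 31, 57, 29, 53]
t=12: [54, 32, 53, 47, 29, 31, 35, 57, 49, 31, 33]
t=13: [53, 54, 29, 52, 31, 57, 55, 49, 51, 55, 55]
t=14: [59, 59, 31, 32, 57, 49, 59, 51, 56, 59, 59]
t=15: [0, 23, 57, 31, 53, 52, 0, 29, 6, 27, 0]
t=16: [2, 28, 49, 49, 33, 29, 19, 31, 48, 11, 22]
t=17: [32, 45, 51, 49, 54, 57, 27, 55, 38, 45, 15]
t=18: [38, 52, 32, 31, 57, 52, 53, 59, 58, 42, 51]
t=19: [58, 55, 31, 58, 0, 52, 56, 23, 25, 32, 55]
t=20: [54, 33, 49, 53, 37, 29, 33, 28, 28, 51, 29]
t=21: [52, 55, 49, 52, 48, 57, 56, 55, 55, 50, 58]
t=22: [32, 59, 32, 32, 59, 52, 59, 58, 58, 32, 52]
t=23: [31, 23, 31, 31, 0, 52, 23, 23, 23, 31, 52]
t=24: [49, 45, 49, 49, 36, 52, 45, 28, 28, 49, 52]
t=25: [58, 57, 53, 58, 48, 58, 57, 55, 55, 53, 58]
t=26: [0, 0, 32, 0, 59, 26, 0, 58, 58, 32, 26]
t=27: [21, 2, 25, 21, 0, 28, 2, 23, 23, 25, 28]
t=28: [27, 19, 43, 27, 36, 40, 19, 24, 24, 43, 40]
t=29: [44, 39, 49, 44, 43, 51, 39, 53, 53, 49, 51]
t=30: [56, 55, 58, 56, 58, 57, 55, 57, 57, 58, 57]
t=31: [33, 60, 0, 33, 0, 27, 60, 0, 0, 0, 27]
t=32: [26, 24, 22, 26, 2, 29, 24, 2, 2, 22, 29]
t=33: [45, 43, 28, 45, 5, 42, 43, 19, 19, 28, 42]
t=34: [56, 56, 44, 56, 30, 52, 56, 29, 29, 44, 52]
t=35: [59, 60, 54, 59, 50, 58, 60, 53, 53, 54, 58]
t=36: [0, 0, 32, 0, 58, 27, 0, 59, 59, 32, 27]
t=37: [22, 2, 26, 22, 0, 29, 2, 23, 23, 26, 29]
t=38: [28, 19, 45, 28, 36, 42, 19, 25, 25, 45, 42]
t=39: [44, 39, 50, 44, 44, 52, 39, 54, 54, 50, 52]
t=40: [56, 55, 59, 56, 59, 57, 55, 57, 57, 59, 57]
t=41: [33, 60, 0, 33, 0, 27, 60, 0, 0, 0, 27]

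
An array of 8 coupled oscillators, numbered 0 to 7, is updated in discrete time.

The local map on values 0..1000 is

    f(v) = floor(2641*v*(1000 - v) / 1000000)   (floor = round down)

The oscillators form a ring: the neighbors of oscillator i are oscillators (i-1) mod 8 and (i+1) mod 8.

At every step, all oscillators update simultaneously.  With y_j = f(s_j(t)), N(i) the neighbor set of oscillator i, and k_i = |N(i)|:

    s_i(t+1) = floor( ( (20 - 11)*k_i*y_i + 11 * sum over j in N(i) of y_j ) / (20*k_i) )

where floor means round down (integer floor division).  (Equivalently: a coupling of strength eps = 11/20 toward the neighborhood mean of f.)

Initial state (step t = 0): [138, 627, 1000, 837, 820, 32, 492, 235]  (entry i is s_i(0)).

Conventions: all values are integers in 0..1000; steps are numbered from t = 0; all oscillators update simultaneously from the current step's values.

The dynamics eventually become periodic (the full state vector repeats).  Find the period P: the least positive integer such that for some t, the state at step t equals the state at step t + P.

Answer: 2
Key observation: The state at step 9, [621, 621, 622, 622, 622, 621, 621, 621], reappears at step 11 — and no state repeats earlier — so the cycle the system enters has period 2.

Derivation:
t=0: [138, 627, 1000, 837, 820, 32, 492, 235]
t=1: [441, 364, 268, 268, 296, 324, 449, 481]
t=2: [642, 596, 543, 526, 548, 590, 634, 655]
t=3: [611, 632, 650, 656, 650, 635, 614, 603]
t=4: [624, 613, 602, 597, 601, 612, 623, 628]
t=5: [620, 625, 631, 633, 631, 626, 620, 617]
t=6: [621, 618, 614, 613, 614, 618, 621, 622]
t=7: [621, 623, 624, 625, 624, 623, 621, 620]
t=8: [621, 620, 619, 618, 619, 620, 621, 621]
t=9: [621, 621, 622, 622, 622, 621, 621, 621]
t=10: [621, 620, 620, 620, 620, 620, 621, 621]
t=11: [621, 621, 622, 622, 622, 621, 621, 621]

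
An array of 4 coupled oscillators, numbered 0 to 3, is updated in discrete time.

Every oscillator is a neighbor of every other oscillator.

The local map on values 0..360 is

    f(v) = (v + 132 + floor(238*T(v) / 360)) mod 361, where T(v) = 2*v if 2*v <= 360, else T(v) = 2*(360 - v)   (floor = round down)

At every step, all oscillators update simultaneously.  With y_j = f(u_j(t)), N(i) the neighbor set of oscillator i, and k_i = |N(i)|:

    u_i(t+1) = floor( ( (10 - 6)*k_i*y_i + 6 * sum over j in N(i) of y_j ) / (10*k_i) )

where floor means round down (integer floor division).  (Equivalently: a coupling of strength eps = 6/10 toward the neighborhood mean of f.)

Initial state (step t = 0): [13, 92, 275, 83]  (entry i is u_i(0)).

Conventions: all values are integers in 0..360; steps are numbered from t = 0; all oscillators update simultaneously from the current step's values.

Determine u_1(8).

Simulating step by step:
t=0: [13, 92, 275, 83]
t=1: [230, 266, 229, 262]
t=2: [168, 165, 168, 166]
t=3: [158, 157, 158, 157]
t=4: [136, 135, 136, 135]
t=5: [85, 84, 85, 84]
t=6: [328, 327, 328, 327]
t=7: [141, 141, 141, 141]
t=8: [98, 98, 98, 98]

Answer: u_1(8) = 98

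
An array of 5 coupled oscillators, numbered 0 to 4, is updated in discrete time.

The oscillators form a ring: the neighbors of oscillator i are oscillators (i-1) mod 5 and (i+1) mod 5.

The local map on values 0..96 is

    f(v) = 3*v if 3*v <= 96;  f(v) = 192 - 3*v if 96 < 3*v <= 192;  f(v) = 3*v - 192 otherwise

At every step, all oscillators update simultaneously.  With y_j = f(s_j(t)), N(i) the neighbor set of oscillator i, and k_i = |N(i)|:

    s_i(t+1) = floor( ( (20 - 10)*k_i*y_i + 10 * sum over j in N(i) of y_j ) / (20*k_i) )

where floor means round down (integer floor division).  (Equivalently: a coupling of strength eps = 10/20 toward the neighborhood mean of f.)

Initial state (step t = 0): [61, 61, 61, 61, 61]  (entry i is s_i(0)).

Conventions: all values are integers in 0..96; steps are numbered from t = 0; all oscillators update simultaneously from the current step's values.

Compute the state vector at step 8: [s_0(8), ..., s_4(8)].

Answer: [93, 93, 93, 93, 93]

Derivation:
t=0: [61, 61, 61, 61, 61]
t=1: [9, 9, 9, 9, 9]
t=2: [27, 27, 27, 27, 27]
t=3: [81, 81, 81, 81, 81]
t=4: [51, 51, 51, 51, 51]
t=5: [39, 39, 39, 39, 39]
t=6: [75, 75, 75, 75, 75]
t=7: [33, 33, 33, 33, 33]
t=8: [93, 93, 93, 93, 93]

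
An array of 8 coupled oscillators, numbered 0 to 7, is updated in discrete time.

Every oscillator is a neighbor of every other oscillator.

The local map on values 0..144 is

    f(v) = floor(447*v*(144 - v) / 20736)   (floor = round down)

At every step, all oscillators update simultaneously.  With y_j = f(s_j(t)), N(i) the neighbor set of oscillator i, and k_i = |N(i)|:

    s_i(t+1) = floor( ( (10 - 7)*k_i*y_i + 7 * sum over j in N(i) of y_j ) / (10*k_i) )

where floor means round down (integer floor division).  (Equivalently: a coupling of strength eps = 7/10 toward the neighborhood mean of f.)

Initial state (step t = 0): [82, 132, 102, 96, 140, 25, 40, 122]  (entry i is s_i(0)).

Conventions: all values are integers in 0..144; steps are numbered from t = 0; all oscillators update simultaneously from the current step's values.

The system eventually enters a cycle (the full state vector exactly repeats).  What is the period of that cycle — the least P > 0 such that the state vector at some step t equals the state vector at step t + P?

Simulating step by step:
t=0: [82, 132, 102, 96, 140, 25, 40, 122]
t=1: [77, 62, 74, 75, 58, 68, 73, 67]
t=2: [110, 110, 110, 110, 109, 110, 110, 110]
t=3: [80, 80, 80, 80, 80, 80, 80, 80]
t=4: [110, 110, 110, 110, 110, 110, 110, 110]
t=5: [80, 80, 80, 80, 80, 80, 80, 80]

Answer: 2
Key observation: The state at step 3, [80, 80, 80, 80, 80, 80, 80, 80], reappears at step 5 — and no state repeats earlier — so the cycle the system enters has period 2.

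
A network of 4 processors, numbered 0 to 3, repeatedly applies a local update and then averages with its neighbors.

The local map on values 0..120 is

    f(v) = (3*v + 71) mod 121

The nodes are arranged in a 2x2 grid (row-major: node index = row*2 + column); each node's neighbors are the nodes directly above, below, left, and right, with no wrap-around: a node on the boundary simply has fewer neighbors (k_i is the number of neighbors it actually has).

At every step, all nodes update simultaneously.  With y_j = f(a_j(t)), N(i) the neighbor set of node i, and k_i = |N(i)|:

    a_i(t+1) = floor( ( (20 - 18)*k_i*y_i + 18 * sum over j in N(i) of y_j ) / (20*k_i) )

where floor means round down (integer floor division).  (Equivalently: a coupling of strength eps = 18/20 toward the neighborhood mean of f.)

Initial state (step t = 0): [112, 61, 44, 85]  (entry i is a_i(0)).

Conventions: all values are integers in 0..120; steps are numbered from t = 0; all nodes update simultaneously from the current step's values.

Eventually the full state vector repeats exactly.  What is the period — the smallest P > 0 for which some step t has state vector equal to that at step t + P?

Simulating step by step:
t=0: [112, 61, 44, 85]
t=1: [46, 58, 65, 50]
t=2: [20, 84, 87, 22]
t=3: [77, 19, 20, 78]
t=4: [13, 56, 56, 13]
t=5: [117, 110, 110, 117]
t=6: [40, 56, 56, 40]
t=7: [113, 74, 74, 113]
t=8: [50, 47, 47, 50]
t=9: [91, 99, 99, 91]
t=10: [14, 92, 92, 14]
t=11: [105, 112, 112, 105]
t=12: [41, 25, 25, 41]
t=13: [29, 68, 68, 29]
t=14: [33, 36, 36, 33]
t=15: [57, 49, 49, 57]
t=16: [87, 9, 9, 87]
t=17: [97, 90, 90, 97]
t=18: [101, 117, 117, 101]
t=19: [54, 15, 15, 54]
t=20: [115, 112, 112, 115]
t=21: [44, 52, 52, 44]
t=22: [103, 84, 84, 103]
t=23: [74, 23, 23, 74]
t=24: [22, 47, 47, 22]
t=25: [83, 23, 23, 83]
t=26: [24, 72, 72, 24]
t=27: [42, 24, 24, 42]
t=28: [27, 70, 70, 27]
t=29: [38, 31, 31, 38]
t=30: [45, 61, 61, 45]
t=31: [19, 77, 77, 19]
t=32: [54, 12, 12, 54]
t=33: [107, 111, 111, 107]
t=34: [39, 30, 30, 39]
t=35: [42, 64, 64, 42]
t=36: [26, 70, 70, 26]
t=37: [37, 29, 29, 37]
t=38: [39, 58, 58, 39]
t=39: [9, 60, 60, 9]
t=40: [17, 89, 89, 17]
t=41: [86, 10, 10, 86]
t=42: [99, 88, 88, 99]
t=43: [84, 13, 13, 84]
t=44: [107, 83, 83, 107]
t=45: [73, 33, 33, 73]
t=46: [48, 48, 48, 48]
t=47: [94, 94, 94, 94]
t=48: [111, 111, 111, 111]
t=49: [41, 41, 41, 41]
t=50: [73, 73, 73, 73]
t=51: [48, 48, 48, 48]

Answer: 5
Key observation: The state at step 46, [48, 48, 48, 48], reappears at step 51 — and no state repeats earlier — so the cycle the system enters has period 5.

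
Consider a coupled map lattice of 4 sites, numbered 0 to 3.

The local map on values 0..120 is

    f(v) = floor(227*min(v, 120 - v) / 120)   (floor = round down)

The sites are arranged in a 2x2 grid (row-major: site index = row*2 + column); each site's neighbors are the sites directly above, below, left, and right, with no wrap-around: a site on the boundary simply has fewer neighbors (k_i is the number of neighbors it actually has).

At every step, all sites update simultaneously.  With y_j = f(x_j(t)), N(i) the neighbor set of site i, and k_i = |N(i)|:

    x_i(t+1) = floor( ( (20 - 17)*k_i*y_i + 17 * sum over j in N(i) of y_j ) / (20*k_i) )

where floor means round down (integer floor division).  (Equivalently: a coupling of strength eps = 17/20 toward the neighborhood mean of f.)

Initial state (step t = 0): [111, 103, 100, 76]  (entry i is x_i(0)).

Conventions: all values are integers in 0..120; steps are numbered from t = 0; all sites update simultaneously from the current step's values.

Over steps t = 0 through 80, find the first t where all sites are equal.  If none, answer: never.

Simulating step by step:
t=0: [111, 103, 100, 76]  (not all equal)
t=1: [31, 47, 48, 41]  (not all equal)
t=2: [84, 70, 70, 87]  (not all equal)
t=3: [90, 69, 69, 89]  (not all equal)
t=4: [90, 62, 62, 90]  (not all equal)
t=5: [101, 63, 63, 101]  (not all equal)
t=6: [96, 45, 45, 96]  (not all equal)
t=7: [79, 51, 51, 79]  (not all equal)
t=8: [93, 79, 79, 93]  (not all equal)
t=9: [73, 54, 54, 73]  (not all equal)
t=10: [99, 90, 90, 99]  (not all equal)
t=11: [53, 41, 41, 53]  (not all equal)
t=12: [80, 96, 96, 80]  (not all equal)
t=13: [49, 70, 70, 49]  (not all equal)
t=14: [93, 92, 92, 93]  (not all equal)
t=15: [51, 51, 51, 51]  (all equal)

Answer: 15
Key observation: Synchronization is absorbing here: once all sites are equal they stay equal, and step 15 is the first all-equal step.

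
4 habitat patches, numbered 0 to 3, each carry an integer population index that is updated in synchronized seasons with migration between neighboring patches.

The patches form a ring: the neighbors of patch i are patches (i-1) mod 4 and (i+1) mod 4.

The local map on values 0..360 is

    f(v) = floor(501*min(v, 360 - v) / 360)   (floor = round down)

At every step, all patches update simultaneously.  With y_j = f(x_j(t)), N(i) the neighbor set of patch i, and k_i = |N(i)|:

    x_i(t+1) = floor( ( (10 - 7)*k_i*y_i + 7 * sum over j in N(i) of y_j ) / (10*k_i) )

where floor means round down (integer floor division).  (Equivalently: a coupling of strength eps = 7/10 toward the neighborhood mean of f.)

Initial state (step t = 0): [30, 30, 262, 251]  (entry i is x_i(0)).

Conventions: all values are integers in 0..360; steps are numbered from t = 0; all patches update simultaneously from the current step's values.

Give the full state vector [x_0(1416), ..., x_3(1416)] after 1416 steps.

Simulating step by step:
t=0: [30, 30, 262, 251]
t=1: [79, 74, 108, 107]
t=2: [120, 121, 132, 135]
t=3: [174, 172, 179, 178]
t=4: [242, 243, 244, 245]
t=5: [161, 162, 161, 161]
t=6: [224, 224, 224, 224]
t=7: [189, 189, 189, 189]
t=8: [237, 237, 237, 237]
t=9: [171, 171, 171, 171]
t=10: [237, 237, 237, 237]

Answer: [237, 237, 237, 237]
Key observation: The state at step 8, [237, 237, 237, 237], reappears at step 10: the system is in a cycle of period 2 from step 8 on.  Therefore the state at step 1416 equals the state at step 8 + ((1416 - 8) mod 2) = 8, which is [237, 237, 237, 237].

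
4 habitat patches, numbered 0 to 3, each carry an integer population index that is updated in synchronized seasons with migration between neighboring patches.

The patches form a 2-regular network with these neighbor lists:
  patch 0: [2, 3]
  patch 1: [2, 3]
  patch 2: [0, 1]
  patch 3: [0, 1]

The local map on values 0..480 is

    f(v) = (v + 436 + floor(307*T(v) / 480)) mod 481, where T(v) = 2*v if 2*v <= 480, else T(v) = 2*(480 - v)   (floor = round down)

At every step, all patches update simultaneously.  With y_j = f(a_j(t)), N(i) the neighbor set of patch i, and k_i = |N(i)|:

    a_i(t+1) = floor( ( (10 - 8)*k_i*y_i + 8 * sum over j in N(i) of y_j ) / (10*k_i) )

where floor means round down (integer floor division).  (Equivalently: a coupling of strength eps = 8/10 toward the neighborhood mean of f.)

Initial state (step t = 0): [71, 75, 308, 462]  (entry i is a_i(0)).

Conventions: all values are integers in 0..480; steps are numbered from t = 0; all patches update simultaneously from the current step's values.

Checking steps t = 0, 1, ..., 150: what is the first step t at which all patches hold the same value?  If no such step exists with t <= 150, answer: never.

Simulating step by step:
t=0: [71, 75, 308, 462]  (not all equal)
t=1: [200, 201, 96, 184]  (not all equal)
t=2: [300, 301, 363, 404]  (not all equal)
t=3: [370, 369, 96, 94]  (not all equal)
t=4: [229, 229, 406, 405]  (not all equal)
t=5: [459, 459, 471, 471]  (not all equal)
t=6: [437, 437, 439, 439]  (not all equal)
t=7: [446, 446, 446, 446]  (all equal)

Answer: 7
Key observation: Synchronization is absorbing here: once all patches are equal they stay equal, and step 7 is the first all-equal step.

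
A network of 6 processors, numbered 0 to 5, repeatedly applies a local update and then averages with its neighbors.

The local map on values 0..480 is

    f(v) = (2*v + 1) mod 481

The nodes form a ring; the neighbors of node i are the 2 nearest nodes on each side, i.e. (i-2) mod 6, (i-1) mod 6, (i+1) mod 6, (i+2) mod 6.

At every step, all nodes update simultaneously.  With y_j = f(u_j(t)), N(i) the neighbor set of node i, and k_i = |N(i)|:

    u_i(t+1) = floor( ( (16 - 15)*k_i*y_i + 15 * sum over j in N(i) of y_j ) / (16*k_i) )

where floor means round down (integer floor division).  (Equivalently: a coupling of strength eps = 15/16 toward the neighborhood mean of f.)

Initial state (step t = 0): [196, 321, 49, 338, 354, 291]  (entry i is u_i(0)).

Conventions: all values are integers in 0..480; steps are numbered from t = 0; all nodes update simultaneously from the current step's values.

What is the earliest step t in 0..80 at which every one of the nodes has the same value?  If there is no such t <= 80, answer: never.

Simulating step by step:
t=0: [196, 321, 49, 338, 354, 291]  (not all equal)
t=1: [163, 195, 235, 150, 199, 235]  (not all equal)
t=2: [426, 392, 361, 424, 392, 361]  (not all equal)
t=3: [279, 305, 331, 278, 305, 331]  (not all equal)
t=4: [151, 129, 108, 151, 129, 108]  (not all equal)
t=5: [242, 259, 277, 242, 259, 277]  (not all equal)
t=6: [52, 38, 24, 52, 38, 24]  (not all equal)
t=7: [65, 77, 88, 65, 77, 88]  (not all equal)
t=8: [163, 154, 145, 163, 154, 145]  (not all equal)
t=9: [301, 309, 316, 301, 309, 316]  (not all equal)
t=10: [143, 137, 131, 143, 137, 131]  (not all equal)
t=11: [270, 275, 279, 270, 275, 279]  (not all equal)
t=12: [73, 69, 65, 73, 69, 65]  (not all equal)
t=13: [135, 139, 142, 135, 139, 142]  (not all equal)
t=14: [281, 278, 275, 281, 278, 275]  (not all equal)
t=15: [73, 76, 78, 73, 76, 78]  (not all equal)
t=16: [154, 152, 150, 154, 152, 150]  (not all equal)
t=17: [303, 305, 306, 303, 305, 306]  (not all equal)
t=18: [130, 129, 128, 130, 129, 128]  (not all equal)
t=19: [258, 259, 259, 258, 259, 259]  (not all equal)
t=20: [37, 37, 37, 37, 37, 37]  (all equal)

Answer: 20
Key observation: Synchronization is absorbing here: once all nodes are equal they stay equal, and step 20 is the first all-equal step.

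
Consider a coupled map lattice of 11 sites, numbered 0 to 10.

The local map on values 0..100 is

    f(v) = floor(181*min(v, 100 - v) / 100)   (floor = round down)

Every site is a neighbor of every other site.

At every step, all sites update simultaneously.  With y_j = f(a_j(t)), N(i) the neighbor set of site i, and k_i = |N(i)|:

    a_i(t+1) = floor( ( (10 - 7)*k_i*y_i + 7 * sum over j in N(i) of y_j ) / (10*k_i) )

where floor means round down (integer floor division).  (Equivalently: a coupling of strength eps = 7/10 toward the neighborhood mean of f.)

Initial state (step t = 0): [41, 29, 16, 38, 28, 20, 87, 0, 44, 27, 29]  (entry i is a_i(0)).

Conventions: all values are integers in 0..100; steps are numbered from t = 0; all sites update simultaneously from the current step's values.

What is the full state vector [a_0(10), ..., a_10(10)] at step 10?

Answer: [54, 54, 54, 54, 54, 54, 54, 54, 54, 54, 54]

Derivation:
t=0: [41, 29, 16, 38, 28, 20, 87, 0, 44, 27, 29]
t=1: [52, 47, 42, 51, 47, 43, 40, 35, 53, 46, 47]
t=2: [81, 81, 79, 82, 81, 79, 78, 76, 81, 81, 81]
t=3: [35, 35, 36, 34, 35, 36, 36, 37, 35, 35, 35]
t=4: [63, 63, 63, 63, 63, 63, 63, 64, 63, 63, 63]
t=5: [65, 65, 65, 65, 65, 65, 65, 65, 65, 65, 65]
t=6: [63, 63, 63, 63, 63, 63, 63, 63, 63, 63, 63]
t=7: [66, 66, 66, 66, 66, 66, 66, 66, 66, 66, 66]
t=8: [61, 61, 61, 61, 61, 61, 61, 61, 61, 61, 61]
t=9: [70, 70, 70, 70, 70, 70, 70, 70, 70, 70, 70]
t=10: [54, 54, 54, 54, 54, 54, 54, 54, 54, 54, 54]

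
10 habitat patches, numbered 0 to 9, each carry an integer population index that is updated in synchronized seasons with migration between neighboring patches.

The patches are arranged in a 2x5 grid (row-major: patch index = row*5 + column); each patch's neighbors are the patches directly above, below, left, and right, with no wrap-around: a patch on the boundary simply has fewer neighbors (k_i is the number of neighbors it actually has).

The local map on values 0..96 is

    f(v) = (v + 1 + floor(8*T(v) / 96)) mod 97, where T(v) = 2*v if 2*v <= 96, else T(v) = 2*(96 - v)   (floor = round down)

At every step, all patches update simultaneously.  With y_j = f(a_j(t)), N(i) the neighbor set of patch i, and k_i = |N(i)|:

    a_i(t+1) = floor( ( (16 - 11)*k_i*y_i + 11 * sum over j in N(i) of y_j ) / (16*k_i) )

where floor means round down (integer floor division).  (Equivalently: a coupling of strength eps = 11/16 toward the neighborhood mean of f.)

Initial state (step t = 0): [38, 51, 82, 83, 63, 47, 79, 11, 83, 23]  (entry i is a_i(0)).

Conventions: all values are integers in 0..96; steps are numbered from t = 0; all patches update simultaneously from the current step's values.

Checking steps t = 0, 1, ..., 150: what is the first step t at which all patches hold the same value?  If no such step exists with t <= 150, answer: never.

Answer: 10
Key observation: Synchronization is absorbing here: once all patches are equal they stay equal, and step 10 is the first all-equal step.

Derivation:
t=0: [38, 51, 82, 83, 63, 47, 79, 11, 83, 23]  (not all equal)
t=1: [53, 67, 62, 81, 60, 60, 54, 62, 55, 61]  (not all equal)
t=2: [66, 66, 72, 71, 72, 63, 66, 65, 69, 65]  (not all equal)
t=3: [70, 73, 74, 76, 74, 71, 71, 73, 73, 74]  (not all equal)
t=4: [76, 76, 78, 78, 78, 75, 76, 77, 77, 77]  (not all equal)
t=5: [79, 80, 81, 81, 81, 79, 80, 81, 81, 81]  (not all equal)
t=6: [82, 83, 83, 84, 84, 82, 83, 83, 84, 84]  (not all equal)
t=7: [85, 85, 86, 86, 87, 85, 85, 86, 86, 87]  (not all equal)
t=8: [87, 87, 87, 88, 88, 87, 87, 87, 88, 88]  (not all equal)
t=9: [89, 89, 89, 89, 90, 89, 89, 89, 89, 90]  (not all equal)
t=10: [91, 91, 91, 91, 91, 91, 91, 91, 91, 91]  (all equal)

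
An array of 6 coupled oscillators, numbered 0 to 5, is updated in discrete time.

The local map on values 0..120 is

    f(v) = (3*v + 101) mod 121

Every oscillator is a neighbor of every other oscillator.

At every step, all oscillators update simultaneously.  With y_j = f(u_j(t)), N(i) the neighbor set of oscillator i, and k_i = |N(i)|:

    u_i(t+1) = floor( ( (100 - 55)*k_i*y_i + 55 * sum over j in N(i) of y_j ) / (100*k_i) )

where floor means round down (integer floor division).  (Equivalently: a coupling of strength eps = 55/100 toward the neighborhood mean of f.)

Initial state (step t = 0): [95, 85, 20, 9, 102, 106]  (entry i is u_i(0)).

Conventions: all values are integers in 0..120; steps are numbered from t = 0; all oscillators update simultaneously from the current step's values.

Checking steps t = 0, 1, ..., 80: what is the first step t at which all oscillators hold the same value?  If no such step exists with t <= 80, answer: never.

Simulating step by step:
t=0: [95, 85, 20, 9, 102, 106]  (not all equal)
t=1: [39, 70, 44, 33, 46, 50]  (not all equal)
t=2: [86, 76, 91, 80, 93, 56]  (not all equal)
t=3: [79, 68, 43, 73, 45, 48]  (not all equal)
t=4: [83, 72, 88, 77, 90, 52]  (not all equal)
t=5: [69, 58, 33, 63, 35, 37]  (not all equal)
t=6: [66, 55, 71, 60, 73, 75]  (not all equal)
t=7: [58, 47, 63, 52, 65, 67]  (not all equal)
t=8: [34, 23, 39, 28, 41, 43]  (not all equal)
t=9: [83, 72, 88, 77, 90, 92]  (not all equal)
t=10: [69, 58, 33, 63, 35, 37]  (not all equal)

Answer: never
Key observation: The state at step 5 reappears at step 10 — the system is in a cycle of period 5 from step 5 on.  No step 0..10 is synchronized, and the cycle repeats forever, so no step up to 80 (or ever) has all oscillators equal.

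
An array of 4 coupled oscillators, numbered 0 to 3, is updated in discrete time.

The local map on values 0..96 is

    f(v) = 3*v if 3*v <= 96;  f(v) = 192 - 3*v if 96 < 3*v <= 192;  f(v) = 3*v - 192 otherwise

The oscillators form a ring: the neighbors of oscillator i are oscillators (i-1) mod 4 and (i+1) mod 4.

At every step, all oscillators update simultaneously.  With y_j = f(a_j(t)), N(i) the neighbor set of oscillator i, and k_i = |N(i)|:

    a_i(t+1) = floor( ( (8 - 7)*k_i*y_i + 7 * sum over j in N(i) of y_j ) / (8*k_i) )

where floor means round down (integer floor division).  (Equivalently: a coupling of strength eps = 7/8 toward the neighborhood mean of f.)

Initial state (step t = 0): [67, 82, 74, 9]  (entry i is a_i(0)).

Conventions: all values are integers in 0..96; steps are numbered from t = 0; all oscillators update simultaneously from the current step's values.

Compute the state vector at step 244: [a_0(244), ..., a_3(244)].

Simulating step by step:
t=0: [67, 82, 74, 9]
t=1: [36, 23, 39, 20]
t=2: [66, 78, 65, 77]
t=3: [36, 9, 35, 8]
t=4: [32, 78, 33, 77]
t=5: [47, 87, 47, 87]
t=6: [66, 53, 66, 53]
t=7: [29, 9, 29, 9]
t=8: [34, 79, 34, 79]
t=9: [50, 84, 50, 84]
t=10: [57, 44, 57, 44]
t=11: [55, 25, 55, 25]
t=12: [69, 33, 69, 33]
t=13: [83, 24, 83, 24]
t=14: [70, 58, 70, 58]
t=15: [18, 18, 18, 18]
t=16: [54, 54, 54, 54]
t=17: [30, 30, 30, 30]
t=18: [90, 90, 90, 90]
t=19: [78, 78, 78, 78]
t=20: [42, 42, 42, 42]
t=21: [66, 66, 66, 66]
t=22: [6, 6, 6, 6]
t=23: [18, 18, 18, 18]

Answer: [42, 42, 42, 42]
Key observation: The state at step 15, [18, 18, 18, 18], reappears at step 23: the system is in a cycle of period 8 from step 15 on.  Therefore the state at step 244 equals the state at step 15 + ((244 - 15) mod 8) = 20, which is [42, 42, 42, 42].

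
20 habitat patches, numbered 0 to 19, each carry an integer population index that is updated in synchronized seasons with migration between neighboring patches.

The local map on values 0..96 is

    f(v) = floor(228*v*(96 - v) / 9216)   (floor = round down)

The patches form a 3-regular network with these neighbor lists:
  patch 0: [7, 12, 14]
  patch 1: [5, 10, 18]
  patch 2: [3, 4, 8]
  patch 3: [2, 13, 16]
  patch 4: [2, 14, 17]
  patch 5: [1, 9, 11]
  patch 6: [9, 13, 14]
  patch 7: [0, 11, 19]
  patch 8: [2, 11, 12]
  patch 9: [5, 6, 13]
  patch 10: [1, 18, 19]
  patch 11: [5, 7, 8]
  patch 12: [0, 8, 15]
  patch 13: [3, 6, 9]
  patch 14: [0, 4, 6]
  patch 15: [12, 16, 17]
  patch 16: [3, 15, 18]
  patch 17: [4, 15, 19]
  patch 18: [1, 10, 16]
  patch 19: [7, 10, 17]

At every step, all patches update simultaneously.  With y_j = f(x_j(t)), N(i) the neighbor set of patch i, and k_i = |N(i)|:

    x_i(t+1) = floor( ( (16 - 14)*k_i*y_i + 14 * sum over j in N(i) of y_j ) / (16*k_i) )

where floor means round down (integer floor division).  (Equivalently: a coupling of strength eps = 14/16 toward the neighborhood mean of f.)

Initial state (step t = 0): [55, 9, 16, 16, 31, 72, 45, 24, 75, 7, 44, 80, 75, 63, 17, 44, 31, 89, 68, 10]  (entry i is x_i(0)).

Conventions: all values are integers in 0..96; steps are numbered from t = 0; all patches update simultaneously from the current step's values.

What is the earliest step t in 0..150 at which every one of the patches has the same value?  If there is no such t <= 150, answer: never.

Simulating step by step:
t=0: [55, 9, 16, 16, 31, 72, 45, 24, 75, 7, 44, 80, 75, 63, 17, 44, 31, 89, 68, 10]  (not all equal)
t=1: [39, 44, 38, 42, 29, 24, 35, 36, 33, 45, 32, 39, 48, 36, 50, 36, 45, 38, 42, 35]  (not all equal)
t=2: [55, 50, 51, 54, 53, 53, 54, 53, 54, 49, 54, 49, 53, 54, 51, 55, 55, 51, 54, 52]  (not all equal)
t=3: [55, 56, 56, 55, 56, 56, 56, 55, 56, 56, 56, 56, 55, 56, 55, 55, 55, 55, 55, 56]  (not all equal)
t=4: [55, 55, 55, 55, 55, 55, 55, 55, 55, 55, 55, 55, 55, 55, 55, 55, 55, 55, 55, 55]  (all equal)

Answer: 4
Key observation: Synchronization is absorbing here: once all patches are equal they stay equal, and step 4 is the first all-equal step.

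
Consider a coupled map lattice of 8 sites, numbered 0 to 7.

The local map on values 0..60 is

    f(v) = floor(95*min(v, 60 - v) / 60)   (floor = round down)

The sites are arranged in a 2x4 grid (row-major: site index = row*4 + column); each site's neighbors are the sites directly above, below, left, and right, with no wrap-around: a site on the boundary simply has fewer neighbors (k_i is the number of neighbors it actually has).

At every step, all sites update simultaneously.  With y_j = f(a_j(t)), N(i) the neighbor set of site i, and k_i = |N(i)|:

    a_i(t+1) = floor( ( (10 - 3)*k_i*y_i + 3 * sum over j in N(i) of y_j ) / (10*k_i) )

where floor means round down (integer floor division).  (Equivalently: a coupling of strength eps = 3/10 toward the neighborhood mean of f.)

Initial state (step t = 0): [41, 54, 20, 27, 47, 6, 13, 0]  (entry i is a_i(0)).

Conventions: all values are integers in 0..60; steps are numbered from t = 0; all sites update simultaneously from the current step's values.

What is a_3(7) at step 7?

Answer: a_3(7) = 24

Derivation:
t=0: [41, 54, 20, 27, 47, 6, 13, 0]
t=1: [25, 13, 28, 34, 19, 11, 18, 9]
t=2: [34, 24, 39, 37, 29, 19, 27, 20]
t=3: [41, 37, 34, 34, 42, 33, 38, 33]
t=4: [30, 36, 39, 41, 30, 39, 36, 40]
t=5: [45, 37, 33, 30, 44, 35, 36, 31]
t=6: [25, 35, 41, 45, 26, 37, 39, 44]
t=7: [39, 37, 30, 24, 39, 36, 32, 25]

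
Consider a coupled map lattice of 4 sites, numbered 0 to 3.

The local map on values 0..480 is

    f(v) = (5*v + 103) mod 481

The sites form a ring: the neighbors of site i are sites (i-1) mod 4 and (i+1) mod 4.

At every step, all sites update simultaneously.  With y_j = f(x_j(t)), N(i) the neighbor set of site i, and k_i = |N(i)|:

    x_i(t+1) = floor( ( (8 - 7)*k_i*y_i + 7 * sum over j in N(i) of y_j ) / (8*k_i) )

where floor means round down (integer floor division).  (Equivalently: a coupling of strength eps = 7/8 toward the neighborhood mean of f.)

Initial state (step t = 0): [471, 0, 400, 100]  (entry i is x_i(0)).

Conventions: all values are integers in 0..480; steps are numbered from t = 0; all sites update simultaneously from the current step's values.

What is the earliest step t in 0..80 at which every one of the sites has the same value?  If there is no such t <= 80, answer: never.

Answer: 27
Key observation: Synchronization is absorbing here: once all sites are equal they stay equal, and step 27 is the first all-equal step.

Derivation:
t=0: [471, 0, 400, 100]  (not all equal)
t=1: [105, 114, 120, 116]  (not all equal)
t=2: [190, 185, 200, 186]  (not all equal)
t=3: [71, 109, 77, 110]  (not all equal)
t=4: [205, 224, 149, 224]  (not all equal)
t=5: [249, 265, 274, 265]  (not all equal)
t=6: [456, 240, 411, 240]  (not all equal)
t=7: [355, 345, 327, 345]  (not all equal)
t=8: [391, 367, 373, 367]  (not all equal)
t=9: [29, 79, 17, 79]  (not all equal)
t=10: [45, 192, 38, 192]  (not all equal)
t=11: [129, 284, 125, 284]  (not all equal)
t=12: [103, 234, 100, 234]  (not all equal)
t=13: [289, 152, 287, 152]  (not all equal)
t=14: [347, 135, 346, 135]  (not all equal)
t=15: [309, 380, 308, 380]  (not all equal)
t=16: [94, 187, 94, 187]  (not all equal)
t=17: [78, 90, 78, 90]  (not all equal)
t=18: [64, 19, 64, 19]  (not all equal)
t=19: [226, 394, 226, 394]  (not all equal)
t=20: [164, 255, 164, 255]  (not all equal)
t=21: [419, 438, 419, 438]  (not all equal)
t=22: [357, 285, 357, 285]  (not all equal)
t=23: [130, 400, 130, 400]  (not all equal)
t=24: [190, 260, 190, 260]  (not all equal)
t=25: [397, 134, 397, 134]  (not all equal)
t=26: [276, 180, 276, 180]  (not all equal)
t=27: [40, 40, 40, 40]  (all equal)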